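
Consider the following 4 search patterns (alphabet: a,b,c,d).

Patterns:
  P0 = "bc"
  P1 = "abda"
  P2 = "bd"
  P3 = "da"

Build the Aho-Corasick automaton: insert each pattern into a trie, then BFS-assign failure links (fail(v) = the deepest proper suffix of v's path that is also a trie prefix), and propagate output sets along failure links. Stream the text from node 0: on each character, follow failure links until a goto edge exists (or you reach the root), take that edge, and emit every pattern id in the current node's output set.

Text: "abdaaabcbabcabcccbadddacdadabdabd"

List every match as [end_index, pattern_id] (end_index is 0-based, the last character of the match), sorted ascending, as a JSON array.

Construct AC machine:
Trie nodes:
  0='ε' goto a→3 b→1 d→8
  1='b' goto c→2 d→7
  2='bc' goto ·  [P0 ends]
  3='a' goto b→4
  4='ab' goto d→5
  5='abd' goto a→6
  6='abda' goto ·  [P1 ends]
  7='bd' goto ·  [P2 ends]
  8='d' goto a→9
  9='da' goto ·  [P3 ends]

Failure links (BFS by depth):
  n1('b'): parent n0 fail=0; on 'b' 0 → fail=0;  out ∅∪∅=∅
  n3('a'): parent n0 fail=0; on 'a' 0 → fail=0;  out ∅∪∅=∅
  n8('d'): parent n0 fail=0; on 'd' 0 → fail=0;  out ∅∪∅=∅
  n2('bc'): parent n1 fail=0; on 'c' 0 → fail=0;  out {0}∪∅={0}
  n4('ab'): parent n3 fail=0; on 'b' 0 → fail=1;  out ∅∪∅=∅
  n7('bd'): parent n1 fail=0; on 'd' 0 → fail=8;  out {2}∪∅={2}
  n9('da'): parent n8 fail=0; on 'a' 0 → fail=3;  out {3}∪∅={3}
  n5('abd'): parent n4 fail=1; on 'd' 1 → fail=7;  out ∅∪{2}={2}
  n6('abda'): parent n5 fail=7; on 'a' 7→8 → fail=9;  out {1}∪{3}={1,3}

Run:
[0] read 'a'  n0⇒n3
[1] read 'b'  n3⇒n4
[2] read 'd'  n4⇒n5  emit P2@[1:2]
[3] read 'a'  n5⇒n6  emit P1@[0:3],P3@[2:3]
[4] read 'a'  n6⇒n3 (via fail)
[5] read 'a'  n3⇒n3 (via fail)
[6] read 'b'  n3⇒n4
[7] read 'c'  n4⇒n2 (via fail)  emit P0@[6:7]
[8] read 'b'  n2⇒n1 (via fail)
[9] read 'a'  n1⇒n3 (via fail)
[10] read 'b'  n3⇒n4
[11] read 'c'  n4⇒n2 (via fail)  emit P0@[10:11]
[12] read 'a'  n2⇒n3 (via fail)
[13] read 'b'  n3⇒n4
[14] read 'c'  n4⇒n2 (via fail)  emit P0@[13:14]
[15] read 'c'  n2⇒n0 (via fail)
[16] read 'c'  n0⇒n0
[17] read 'b'  n0⇒n1
[18] read 'a'  n1⇒n3 (via fail)
[19] read 'd'  n3⇒n8 (via fail)
[20] read 'd'  n8⇒n8 (via fail)
[21] read 'd'  n8⇒n8 (via fail)
[22] read 'a'  n8⇒n9  emit P3@[21:22]
[23] read 'c'  n9⇒n0 (via fail)
[24] read 'd'  n0⇒n8
[25] read 'a'  n8⇒n9  emit P3@[24:25]
[26] read 'd'  n9⇒n8 (via fail)
[27] read 'a'  n8⇒n9  emit P3@[26:27]
[28] read 'b'  n9⇒n4 (via fail)
[29] read 'd'  n4⇒n5  emit P2@[28:29]
[30] read 'a'  n5⇒n6  emit P1@[27:30],P3@[29:30]
[31] read 'b'  n6⇒n4 (via fail)
[32] read 'd'  n4⇒n5  emit P2@[31:32]

Matches: [[2,2],[3,1],[3,3],[7,0],[11,0],[14,0],[22,3],[25,3],[27,3],[29,2],[30,1],[30,3],[32,2]]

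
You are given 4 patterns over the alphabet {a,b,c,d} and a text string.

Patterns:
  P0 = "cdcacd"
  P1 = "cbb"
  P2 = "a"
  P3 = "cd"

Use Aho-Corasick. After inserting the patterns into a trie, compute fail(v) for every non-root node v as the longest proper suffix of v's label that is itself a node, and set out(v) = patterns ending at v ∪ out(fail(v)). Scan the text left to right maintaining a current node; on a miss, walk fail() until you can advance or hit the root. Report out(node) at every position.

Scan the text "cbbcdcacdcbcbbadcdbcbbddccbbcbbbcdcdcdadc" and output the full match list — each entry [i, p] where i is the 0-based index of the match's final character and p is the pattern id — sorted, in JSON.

Build automaton:
Trie nodes:
  n0 'ε': a→9 c→1
  n1 'c': b→7 d→2
  n2 'cd': c→3  ←P3
  n3 'cdc': a→4
  n4 'cdca': c→5
  n5 'cdcac': d→6
  n6 'cdcacd': ·  ←P0
  n7 'cb': b→8
  n8 'cbb': ·  ←P1
  n9 'a': ·  ←P2

BFS fail/out derivation:
  fail(1) 'c': from fail(0)=0 chase 'c': 0 ⇒ 0;  out=∅∪out(0)=∅
  fail(9) 'a': from fail(0)=0 chase 'a': 0 ⇒ 0;  out={2}∪out(0)={2}
  fail(2) 'cd': from fail(1)=0 chase 'd': 0 ⇒ 0;  out={3}∪out(0)={3}
  fail(7) 'cb': from fail(1)=0 chase 'b': 0 ⇒ 0;  out=∅∪out(0)=∅
  fail(3) 'cdc': from fail(2)=0 chase 'c': 0 ⇒ 1;  out=∅∪out(1)=∅
  fail(8) 'cbb': from fail(7)=0 chase 'b': 0 ⇒ 0;  out={1}∪out(0)={1}
  fail(4) 'cdca': from fail(3)=1 chase 'a': 1→0 ⇒ 9;  out=∅∪out(9)={2}
  fail(5) 'cdcac': from fail(4)=9 chase 'c': 9→0 ⇒ 1;  out=∅∪out(1)=∅
  fail(6) 'cdcacd': from fail(5)=1 chase 'd': 1 ⇒ 2;  out={0}∪out(2)={0,3}

Scan:
pos 0 'c': at 1
pos 1 'b': at 7
pos 2 'b': at 8  → match P1@[0:2]
pos 3 'c': at 1 (fail-walked)
pos 4 'd': at 2  → match P3@[3:4]
pos 5 'c': at 3
pos 6 'a': at 4  → match P2@[6:6]
pos 7 'c': at 5
pos 8 'd': at 6  → match P0@[3:8],P3@[7:8]
pos 9 'c': at 3 (fail-walked)
pos 10 'b': at 7 (fail-walked)
pos 11 'c': at 1 (fail-walked)
pos 12 'b': at 7
pos 13 'b': at 8  → match P1@[11:13]
pos 14 'a': at 9 (fail-walked)  → match P2@[14:14]
pos 15 'd': at 0 (fail-walked)
pos 16 'c': at 1
pos 17 'd': at 2  → match P3@[16:17]
pos 18 'b': at 0 (fail-walked)
pos 19 'c': at 1
pos 20 'b': at 7
pos 21 'b': at 8  → match P1@[19:21]
pos 22 'd': at 0 (fail-walked)
pos 23 'd': at 0
pos 24 'c': at 1
pos 25 'c': at 1 (fail-walked)
pos 26 'b': at 7
pos 27 'b': at 8  → match P1@[25:27]
pos 28 'c': at 1 (fail-walked)
pos 29 'b': at 7
pos 30 'b': at 8  → match P1@[28:30]
pos 31 'b': at 0 (fail-walked)
pos 32 'c': at 1
pos 33 'd': at 2  → match P3@[32:33]
pos 34 'c': at 3
pos 35 'd': at 2 (fail-walked)  → match P3@[34:35]
pos 36 'c': at 3
pos 37 'd': at 2 (fail-walked)  → match P3@[36:37]
pos 38 'a': at 9 (fail-walked)  → match P2@[38:38]
pos 39 'd': at 0 (fail-walked)
pos 40 'c': at 1

Result: [[2,1],[4,3],[6,2],[8,0],[8,3],[13,1],[14,2],[17,3],[21,1],[27,1],[30,1],[33,3],[35,3],[37,3],[38,2]]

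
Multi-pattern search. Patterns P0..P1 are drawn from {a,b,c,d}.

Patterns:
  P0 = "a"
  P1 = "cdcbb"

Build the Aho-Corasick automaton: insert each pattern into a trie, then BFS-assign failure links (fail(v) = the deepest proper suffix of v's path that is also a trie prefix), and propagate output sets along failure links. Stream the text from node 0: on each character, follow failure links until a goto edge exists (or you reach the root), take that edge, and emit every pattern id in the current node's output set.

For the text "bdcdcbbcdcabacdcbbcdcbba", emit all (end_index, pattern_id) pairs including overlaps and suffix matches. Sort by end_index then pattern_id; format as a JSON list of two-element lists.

Construct AC machine:
Trie nodes:
  0='ε' goto a→1 c→2
  1='a' goto ·  [P0 ends]
  2='c' goto d→3
  3='cd' goto c→4
  4='cdc' goto b→5
  5='cdcb' goto b→6
  6='cdcbb' goto ·  [P1 ends]

BFS fail/out derivation:
  n1('a'): parent n0 fail=0; on 'a' 0 → fail=0;  out {0}∪∅={0}
  n2('c'): parent n0 fail=0; on 'c' 0 → fail=0;  out ∅∪∅=∅
  n3('cd'): parent n2 fail=0; on 'd' 0 → fail=0;  out ∅∪∅=∅
  n4('cdc'): parent n3 fail=0; on 'c' 0 → fail=2;  out ∅∪∅=∅
  n5('cdcb'): parent n4 fail=2; on 'b' 2→0 → fail=0;  out ∅∪∅=∅
  n6('cdcbb'): parent n5 fail=0; on 'b' 0 → fail=0;  out {1}∪∅={1}

Run:
pos 0 'b': at 0
pos 1 'd': at 0
pos 2 'c': at 2
pos 3 'd': at 3
pos 4 'c': at 4
pos 5 'b': at 5
pos 6 'b': at 6  emit P1@[2:6]
pos 7 'c': at 2 (fail-walked)
pos 8 'd': at 3
pos 9 'c': at 4
pos 10 'a': at 1 (fail-walked)  emit P0@[10:10]
pos 11 'b': at 0 (fail-walked)
pos 12 'a': at 1  emit P0@[12:12]
pos 13 'c': at 2 (fail-walked)
pos 14 'd': at 3
pos 15 'c': at 4
pos 16 'b': at 5
pos 17 'b': at 6  emit P1@[13:17]
pos 18 'c': at 2 (fail-walked)
pos 19 'd': at 3
pos 20 'c': at 4
pos 21 'b': at 5
pos 22 'b': at 6  emit P1@[18:22]
pos 23 'a': at 1 (fail-walked)  emit P0@[23:23]

Matches: [[6,1],[10,0],[12,0],[17,1],[22,1],[23,0]]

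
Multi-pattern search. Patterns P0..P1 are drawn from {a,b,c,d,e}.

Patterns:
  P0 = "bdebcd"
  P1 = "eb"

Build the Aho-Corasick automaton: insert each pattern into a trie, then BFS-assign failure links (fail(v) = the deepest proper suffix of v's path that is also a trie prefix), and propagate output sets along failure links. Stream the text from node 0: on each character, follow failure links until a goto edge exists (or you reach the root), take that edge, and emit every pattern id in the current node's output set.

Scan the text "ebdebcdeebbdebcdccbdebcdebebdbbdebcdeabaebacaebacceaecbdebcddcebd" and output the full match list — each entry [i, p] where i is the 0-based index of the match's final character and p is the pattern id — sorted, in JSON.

Build automaton:
Trie (insert patterns):
  0='ε' goto b→1 e→7
  1='b' goto d→2
  2='bd' goto e→3
  3='bde' goto b→4
  4='bdeb' goto c→5
  5='bdebc' goto d→6
  6='bdebcd' goto ·  ←P0
  7='e' goto b→8
  8='eb' goto ·  ←P1

BFS fail/out derivation:
  fail(1) 'b': from fail(0)=0 chase 'b': 0 ⇒ 0;  out=∅∪out(0)=∅
  fail(7) 'e': from fail(0)=0 chase 'e': 0 ⇒ 0;  out=∅∪out(0)=∅
  fail(2) 'bd': from fail(1)=0 chase 'd': 0 ⇒ 0;  out=∅∪out(0)=∅
  fail(8) 'eb': from fail(7)=0 chase 'b': 0 ⇒ 1;  out={1}∪out(1)={1}
  fail(3) 'bde': from fail(2)=0 chase 'e': 0 ⇒ 7;  out=∅∪out(7)=∅
  fail(4) 'bdeb': from fail(3)=7 chase 'b': 7 ⇒ 8;  out=∅∪out(8)={1}
  fail(5) 'bdebc': from fail(4)=8 chase 'c': 8→1→0 ⇒ 0;  out=∅∪out(0)=∅
  fail(6) 'bdebcd': from fail(5)=0 chase 'd': 0 ⇒ 0;  out={0}∪out(0)={0}

Run:
i=0 'e': node 0→7
i=1 'b': node 7→8  emit P1@[0:1]
i=2 'd': node 8→2 (fail-walked)
i=3 'e': node 2→3
i=4 'b': node 3→4  emit P1@[3:4]
i=5 'c': node 4→5
i=6 'd': node 5→6  emit P0@[1:6]
i=7 'e': node 6→7 (fail-walked)
i=8 'e': node 7→7 (fail-walked)
i=9 'b': node 7→8  emit P1@[8:9]
i=10 'b': node 8→1 (fail-walked)
i=11 'd': node 1→2
i=12 'e': node 2→3
i=13 'b': node 3→4  emit P1@[12:13]
i=14 'c': node 4→5
i=15 'd': node 5→6  emit P0@[10:15]
i=16 'c': node 6→0 (fail-walked)
i=17 'c': node 0→0
i=18 'b': node 0→1
i=19 'd': node 1→2
i=20 'e': node 2→3
i=21 'b': node 3→4  emit P1@[20:21]
i=22 'c': node 4→5
i=23 'd': node 5→6  emit P0@[18:23]
i=24 'e': node 6→7 (fail-walked)
i=25 'b': node 7→8  emit P1@[24:25]
i=26 'e': node 8→7 (fail-walked)
i=27 'b': node 7→8  emit P1@[26:27]
i=28 'd': node 8→2 (fail-walked)
i=29 'b': node 2→1 (fail-walked)
i=30 'b': node 1→1 (fail-walked)
i=31 'd': node 1→2
i=32 'e': node 2→3
i=33 'b': node 3→4  emit P1@[32:33]
i=34 'c': node 4→5
i=35 'd': node 5→6  emit P0@[30:35]
i=36 'e': node 6→7 (fail-walked)
i=37 'a': node 7→0 (fail-walked)
i=38 'b': node 0→1
i=39 'a': node 1→0 (fail-walked)
i=40 'e': node 0→7
i=41 'b': node 7→8  emit P1@[40:41]
i=42 'a': node 8→0 (fail-walked)
i=43 'c': node 0→0
i=44 'a': node 0→0
i=45 'e': node 0→7
i=46 'b': node 7→8  emit P1@[45:46]
i=47 'a': node 8→0 (fail-walked)
i=48 'c': node 0→0
i=49 'c': node 0→0
i=50 'e': node 0→7
i=51 'a': node 7→0 (fail-walked)
i=52 'e': node 0→7
i=53 'c': node 7→0 (fail-walked)
i=54 'b': node 0→1
i=55 'd': node 1→2
i=56 'e': node 2→3
i=57 'b': node 3→4  emit P1@[56:57]
i=58 'c': node 4→5
i=59 'd': node 5→6  emit P0@[54:59]
i=60 'd': node 6→0 (fail-walked)
i=61 'c': node 0→0
i=62 'e': node 0→7
i=63 'b': node 7→8  emit P1@[62:63]
i=64 'd': node 8→2 (fail-walked)

Result: [[1,1],[4,1],[6,0],[9,1],[13,1],[15,0],[21,1],[23,0],[25,1],[27,1],[33,1],[35,0],[41,1],[46,1],[57,1],[59,0],[63,1]]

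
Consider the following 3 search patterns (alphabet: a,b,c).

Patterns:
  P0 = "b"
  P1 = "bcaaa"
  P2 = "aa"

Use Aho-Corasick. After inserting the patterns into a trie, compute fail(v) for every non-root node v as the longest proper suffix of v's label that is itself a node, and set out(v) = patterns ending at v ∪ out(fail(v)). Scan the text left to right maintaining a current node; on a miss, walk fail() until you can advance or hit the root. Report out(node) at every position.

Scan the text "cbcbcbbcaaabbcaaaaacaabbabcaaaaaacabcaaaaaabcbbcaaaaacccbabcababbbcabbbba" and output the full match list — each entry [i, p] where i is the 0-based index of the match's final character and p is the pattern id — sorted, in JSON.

Build automaton:
Trie (insert patterns):
  n0 'ε': a→6 b→1
  n1 'b': c→2  [P0 ends]
  n2 'bc': a→3
  n3 'bca': a→4
  n4 'bcaa': a→5
  n5 'bcaaa': ·  [P1 ends]
  n6 'a': a→7
  n7 'aa': ·  [P2 ends]

Failure links (BFS by depth):
  fail(1) 'b': from fail(0)=0 chase 'b': 0 ⇒ 0;  out={0}∪out(0)={0}
  fail(6) 'a': from fail(0)=0 chase 'a': 0 ⇒ 0;  out=∅∪out(0)=∅
  fail(2) 'bc': from fail(1)=0 chase 'c': 0 ⇒ 0;  out=∅∪out(0)=∅
  fail(7) 'aa': from fail(6)=0 chase 'a': 0 ⇒ 6;  out={2}∪out(6)={2}
  fail(3) 'bca': from fail(2)=0 chase 'a': 0 ⇒ 6;  out=∅∪out(6)=∅
  fail(4) 'bcaa': from fail(3)=6 chase 'a': 6 ⇒ 7;  out=∅∪out(7)={2}
  fail(5) 'bcaaa': from fail(4)=7 chase 'a': 7→6 ⇒ 7;  out={1}∪out(7)={1,2}

Scan:
pos 0 'c': at 0
pos 1 'b': at 1  emit P0@[1:1]
pos 2 'c': at 2
pos 3 'b': at 1 (fail-walked)  emit P0@[3:3]
pos 4 'c': at 2
pos 5 'b': at 1 (fail-walked)  emit P0@[5:5]
pos 6 'b': at 1 (fail-walked)  emit P0@[6:6]
pos 7 'c': at 2
pos 8 'a': at 3
pos 9 'a': at 4  emit P2@[8:9]
pos 10 'a': at 5  emit P1@[6:10],P2@[9:10]
pos 11 'b': at 1 (fail-walked)  emit P0@[11:11]
pos 12 'b': at 1 (fail-walked)  emit P0@[12:12]
pos 13 'c': at 2
pos 14 'a': at 3
pos 15 'a': at 4  emit P2@[14:15]
pos 16 'a': at 5  emit P1@[12:16],P2@[15:16]
pos 17 'a': at 7 (fail-walked)  emit P2@[16:17]
pos 18 'a': at 7 (fail-walked)  emit P2@[17:18]
pos 19 'c': at 0 (fail-walked)
pos 20 'a': at 6
pos 21 'a': at 7  emit P2@[20:21]
pos 22 'b': at 1 (fail-walked)  emit P0@[22:22]
pos 23 'b': at 1 (fail-walked)  emit P0@[23:23]
pos 24 'a': at 6 (fail-walked)
pos 25 'b': at 1 (fail-walked)  emit P0@[25:25]
pos 26 'c': at 2
pos 27 'a': at 3
pos 28 'a': at 4  emit P2@[27:28]
pos 29 'a': at 5  emit P1@[25:29],P2@[28:29]
pos 30 'a': at 7 (fail-walked)  emit P2@[29:30]
pos 31 'a': at 7 (fail-walked)  emit P2@[30:31]
pos 32 'a': at 7 (fail-walked)  emit P2@[31:32]
pos 33 'c': at 0 (fail-walked)
pos 34 'a': at 6
pos 35 'b': at 1 (fail-walked)  emit P0@[35:35]
pos 36 'c': at 2
pos 37 'a': at 3
pos 38 'a': at 4  emit P2@[37:38]
pos 39 'a': at 5  emit P1@[35:39],P2@[38:39]
pos 40 'a': at 7 (fail-walked)  emit P2@[39:40]
pos 41 'a': at 7 (fail-walked)  emit P2@[40:41]
pos 42 'a': at 7 (fail-walked)  emit P2@[41:42]
pos 43 'b': at 1 (fail-walked)  emit P0@[43:43]
pos 44 'c': at 2
pos 45 'b': at 1 (fail-walked)  emit P0@[45:45]
pos 46 'b': at 1 (fail-walked)  emit P0@[46:46]
pos 47 'c': at 2
pos 48 'a': at 3
pos 49 'a': at 4  emit P2@[48:49]
pos 50 'a': at 5  emit P1@[46:50],P2@[49:50]
pos 51 'a': at 7 (fail-walked)  emit P2@[50:51]
pos 52 'a': at 7 (fail-walked)  emit P2@[51:52]
pos 53 'c': at 0 (fail-walked)
pos 54 'c': at 0
pos 55 'c': at 0
pos 56 'b': at 1  emit P0@[56:56]
pos 57 'a': at 6 (fail-walked)
pos 58 'b': at 1 (fail-walked)  emit P0@[58:58]
pos 59 'c': at 2
pos 60 'a': at 3
pos 61 'b': at 1 (fail-walked)  emit P0@[61:61]
pos 62 'a': at 6 (fail-walked)
pos 63 'b': at 1 (fail-walked)  emit P0@[63:63]
pos 64 'b': at 1 (fail-walked)  emit P0@[64:64]
pos 65 'b': at 1 (fail-walked)  emit P0@[65:65]
pos 66 'c': at 2
pos 67 'a': at 3
pos 68 'b': at 1 (fail-walked)  emit P0@[68:68]
pos 69 'b': at 1 (fail-walked)  emit P0@[69:69]
pos 70 'b': at 1 (fail-walked)  emit P0@[70:70]
pos 71 'b': at 1 (fail-walked)  emit P0@[71:71]
pos 72 'a': at 6 (fail-walked)

All matches (sorted): [[1,0],[3,0],[5,0],[6,0],[9,2],[10,1],[10,2],[11,0],[12,0],[15,2],[16,1],[16,2],[17,2],[18,2],[21,2],[22,0],[23,0],[25,0],[28,2],[29,1],[29,2],[30,2],[31,2],[32,2],[35,0],[38,2],[39,1],[39,2],[40,2],[41,2],[42,2],[43,0],[45,0],[46,0],[49,2],[50,1],[50,2],[51,2],[52,2],[56,0],[58,0],[61,0],[63,0],[64,0],[65,0],[68,0],[69,0],[70,0],[71,0]]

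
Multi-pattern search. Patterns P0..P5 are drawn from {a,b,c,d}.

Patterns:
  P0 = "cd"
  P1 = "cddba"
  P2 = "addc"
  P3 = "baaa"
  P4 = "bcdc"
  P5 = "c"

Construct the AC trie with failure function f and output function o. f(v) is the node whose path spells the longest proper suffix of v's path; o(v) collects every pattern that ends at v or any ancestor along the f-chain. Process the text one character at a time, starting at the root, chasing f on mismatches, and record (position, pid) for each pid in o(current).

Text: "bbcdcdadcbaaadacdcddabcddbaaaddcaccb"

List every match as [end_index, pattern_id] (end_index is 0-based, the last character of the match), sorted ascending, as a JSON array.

Build automaton:
Trie (insert patterns):
  n0 'ε': a→6 b→10 c→1
  n1 'c': d→2  ←P5
  n2 'cd': d→3  ←P0
  n3 'cdd': b→4
  n4 'cddb': a→5
  n5 'cddba': ·  ←P1
  n6 'a': d→7
  n7 'ad': d→8
  n8 'add': c→9
  n9 'addc': ·  ←P2
  n10 'b': a→11 c→14
  n11 'ba': a→12
  n12 'baa': a→13
  n13 'baaa': ·  ←P3
  n14 'bc': d→15
  n15 'bcd': c→16
  n16 'bcdc': ·  ←P4

BFS fail/out derivation:
  n1('c'): parent n0 fail=0; on 'c' 0 → fail=0;  out {5}∪∅={5}
  n6('a'): parent n0 fail=0; on 'a' 0 → fail=0;  out ∅∪∅=∅
  n10('b'): parent n0 fail=0; on 'b' 0 → fail=0;  out ∅∪∅=∅
  n2('cd'): parent n1 fail=0; on 'd' 0 → fail=0;  out {0}∪∅={0}
  n7('ad'): parent n6 fail=0; on 'd' 0 → fail=0;  out ∅∪∅=∅
  n11('ba'): parent n10 fail=0; on 'a' 0 → fail=6;  out ∅∪∅=∅
  n14('bc'): parent n10 fail=0; on 'c' 0 → fail=1;  out ∅∪{5}={5}
  n3('cdd'): parent n2 fail=0; on 'd' 0 → fail=0;  out ∅∪∅=∅
  n8('add'): parent n7 fail=0; on 'd' 0 → fail=0;  out ∅∪∅=∅
  n12('baa'): parent n11 fail=6; on 'a' 6→0 → fail=6;  out ∅∪∅=∅
  n15('bcd'): parent n14 fail=1; on 'd' 1 → fail=2;  out ∅∪{0}={0}
  n4('cddb'): parent n3 fail=0; on 'b' 0 → fail=10;  out ∅∪∅=∅
  n9('addc'): parent n8 fail=0; on 'c' 0 → fail=1;  out {2}∪{5}={2,5}
  n13('baaa'): parent n12 fail=6; on 'a' 6→0 → fail=6;  out {3}∪∅={3}
  n16('bcdc'): parent n15 fail=2; on 'c' 2→0 → fail=1;  out {4}∪{5}={4,5}
  n5('cddba'): parent n4 fail=10; on 'a' 10 → fail=11;  out {1}∪∅={1}

Text stream:
[0] read 'b'  n0⇒n10
[1] read 'b'  n10⇒n10 ·f
[2] read 'c'  n10⇒n14  ** P5@[2:2]
[3] read 'd'  n14⇒n15  ** P0@[2:3]
[4] read 'c'  n15⇒n16  ** P4@[1:4],P5@[4:4]
[5] read 'd'  n16⇒n2 ·f  ** P0@[4:5]
[6] read 'a'  n2⇒n6 ·f
[7] read 'd'  n6⇒n7
[8] read 'c'  n7⇒n1 ·f  ** P5@[8:8]
[9] read 'b'  n1⇒n10 ·f
[10] read 'a'  n10⇒n11
[11] read 'a'  n11⇒n12
[12] read 'a'  n12⇒n13  ** P3@[9:12]
[13] read 'd'  n13⇒n7 ·f
[14] read 'a'  n7⇒n6 ·f
[15] read 'c'  n6⇒n1 ·f  ** P5@[15:15]
[16] read 'd'  n1⇒n2  ** P0@[15:16]
[17] read 'c'  n2⇒n1 ·f  ** P5@[17:17]
[18] read 'd'  n1⇒n2  ** P0@[17:18]
[19] read 'd'  n2⇒n3
[20] read 'a'  n3⇒n6 ·f
[21] read 'b'  n6⇒n10 ·f
[22] read 'c'  n10⇒n14  ** P5@[22:22]
[23] read 'd'  n14⇒n15  ** P0@[22:23]
[24] read 'd'  n15⇒n3 ·f
[25] read 'b'  n3⇒n4
[26] read 'a'  n4⇒n5  ** P1@[22:26]
[27] read 'a'  n5⇒n12 ·f
[28] read 'a'  n12⇒n13  ** P3@[25:28]
[29] read 'd'  n13⇒n7 ·f
[30] read 'd'  n7⇒n8
[31] read 'c'  n8⇒n9  ** P2@[28:31],P5@[31:31]
[32] read 'a'  n9⇒n6 ·f
[33] read 'c'  n6⇒n1 ·f  ** P5@[33:33]
[34] read 'c'  n1⇒n1 ·f  ** P5@[34:34]
[35] read 'b'  n1⇒n10 ·f

All matches (sorted): [[2,5],[3,0],[4,4],[4,5],[5,0],[8,5],[12,3],[15,5],[16,0],[17,5],[18,0],[22,5],[23,0],[26,1],[28,3],[31,2],[31,5],[33,5],[34,5]]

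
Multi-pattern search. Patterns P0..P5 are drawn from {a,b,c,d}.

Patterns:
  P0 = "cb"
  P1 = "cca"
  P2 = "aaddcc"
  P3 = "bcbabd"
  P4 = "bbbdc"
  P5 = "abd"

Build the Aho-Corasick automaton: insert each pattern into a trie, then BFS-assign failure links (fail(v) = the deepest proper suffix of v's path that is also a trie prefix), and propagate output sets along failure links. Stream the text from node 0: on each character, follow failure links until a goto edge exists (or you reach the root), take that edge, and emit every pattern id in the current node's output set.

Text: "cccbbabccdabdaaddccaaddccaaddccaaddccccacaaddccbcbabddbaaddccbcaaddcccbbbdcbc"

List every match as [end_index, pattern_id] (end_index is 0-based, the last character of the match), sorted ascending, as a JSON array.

Build automaton:
Trie (insert patterns):
  0='ε' goto a→5 b→11 c→1
  1='c' goto b→2 c→3
  2='cb' goto ·  ←P0
  3='cc' goto a→4
  4='cca' goto ·  ←P1
  5='a' goto a→6 b→21
  6='aa' goto d→7
  7='aad' goto d→8
  8='aadd' goto c→9
  9='aaddc' goto c→10
  10='aaddcc' goto ·  ←P2
  11='b' goto b→17 c→12
  12='bc' goto b→13
  13='bcb' goto a→14
  14='bcba' goto b→15
  15='bcbab' goto d→16
  16='bcbabd' goto ·  ←P3
  17='bb' goto b→18
  18='bbb' goto d→19
  19='bbbd' goto c→20
  20='bbbdc' goto ·  ←P4
  21='ab' goto d→22
  22='abd' goto ·  ←P5

Failure links (BFS by depth):
  fail(1) 'c': from fail(0)=0 chase 'c': 0 ⇒ 0;  out=∅∪out(0)=∅
  fail(5) 'a': from fail(0)=0 chase 'a': 0 ⇒ 0;  out=∅∪out(0)=∅
  fail(11) 'b': from fail(0)=0 chase 'b': 0 ⇒ 0;  out=∅∪out(0)=∅
  fail(2) 'cb': from fail(1)=0 chase 'b': 0 ⇒ 11;  out={0}∪out(11)={0}
  fail(3) 'cc': from fail(1)=0 chase 'c': 0 ⇒ 1;  out=∅∪out(1)=∅
  fail(6) 'aa': from fail(5)=0 chase 'a': 0 ⇒ 5;  out=∅∪out(5)=∅
  fail(12) 'bc': from fail(11)=0 chase 'c': 0 ⇒ 1;  out=∅∪out(1)=∅
  fail(17) 'bb': from fail(11)=0 chase 'b': 0 ⇒ 11;  out=∅∪out(11)=∅
  fail(21) 'ab': from fail(5)=0 chase 'b': 0 ⇒ 11;  out=∅∪out(11)=∅
  fail(4) 'cca': from fail(3)=1 chase 'a': 1→0 ⇒ 5;  out={1}∪out(5)={1}
  fail(7) 'aad': from fail(6)=5 chase 'd': 5→0 ⇒ 0;  out=∅∪out(0)=∅
  fail(13) 'bcb': from fail(12)=1 chase 'b': 1 ⇒ 2;  out=∅∪out(2)={0}
  fail(18) 'bbb': from fail(17)=11 chase 'b': 11 ⇒ 17;  out=∅∪out(17)=∅
  fail(22) 'abd': from fail(21)=11 chase 'd': 11→0 ⇒ 0;  out={5}∪out(0)={5}
  fail(8) 'aadd': from fail(7)=0 chase 'd': 0 ⇒ 0;  out=∅∪out(0)=∅
  fail(14) 'bcba': from fail(13)=2 chase 'a': 2→11→0 ⇒ 5;  out=∅∪out(5)=∅
  fail(19) 'bbbd': from fail(18)=17 chase 'd': 17→11→0 ⇒ 0;  out=∅∪out(0)=∅
  fail(9) 'aaddc': from fail(8)=0 chase 'c': 0 ⇒ 1;  out=∅∪out(1)=∅
  fail(15) 'bcbab': from fail(14)=5 chase 'b': 5 ⇒ 21;  out=∅∪out(21)=∅
  fail(20) 'bbbdc': from fail(19)=0 chase 'c': 0 ⇒ 1;  out={4}∪out(1)={4}
  fail(10) 'aaddcc': from fail(9)=1 chase 'c': 1 ⇒ 3;  out={2}∪out(3)={2}
  fail(16) 'bcbabd': from fail(15)=21 chase 'd': 21 ⇒ 22;  out={3}∪out(22)={3,5}

Text stream:
[0] read 'c'  n0⇒n1
[1] read 'c'  n1⇒n3
[2] read 'c'  n3⇒n3 (via fail)
[3] read 'b'  n3⇒n2 (via fail)  → match P0@[2:3]
[4] read 'b'  n2⇒n17 (via fail)
[5] read 'a'  n17⇒n5 (via fail)
[6] read 'b'  n5⇒n21
[7] read 'c'  n21⇒n12 (via fail)
[8] read 'c'  n12⇒n3 (via fail)
[9] read 'd'  n3⇒n0 (via fail)
[10] read 'a'  n0⇒n5
[11] read 'b'  n5⇒n21
[12] read 'd'  n21⇒n22  → match P5@[10:12]
[13] read 'a'  n22⇒n5 (via fail)
[14] read 'a'  n5⇒n6
[15] read 'd'  n6⇒n7
[16] read 'd'  n7⇒n8
[17] read 'c'  n8⇒n9
[18] read 'c'  n9⇒n10  → match P2@[13:18]
[19] read 'a'  n10⇒n4 (via fail)  → match P1@[17:19]
[20] read 'a'  n4⇒n6 (via fail)
[21] read 'd'  n6⇒n7
[22] read 'd'  n7⇒n8
[23] read 'c'  n8⇒n9
[24] read 'c'  n9⇒n10  → match P2@[19:24]
[25] read 'a'  n10⇒n4 (via fail)  → match P1@[23:25]
[26] read 'a'  n4⇒n6 (via fail)
[27] read 'd'  n6⇒n7
[28] read 'd'  n7⇒n8
[29] read 'c'  n8⇒n9
[30] read 'c'  n9⇒n10  → match P2@[25:30]
[31] read 'a'  n10⇒n4 (via fail)  → match P1@[29:31]
[32] read 'a'  n4⇒n6 (via fail)
[33] read 'd'  n6⇒n7
[34] read 'd'  n7⇒n8
[35] read 'c'  n8⇒n9
[36] read 'c'  n9⇒n10  → match P2@[31:36]
[37] read 'c'  n10⇒n3 (via fail)
[38] read 'c'  n3⇒n3 (via fail)
[39] read 'a'  n3⇒n4  → match P1@[37:39]
[40] read 'c'  n4⇒n1 (via fail)
[41] read 'a'  n1⇒n5 (via fail)
[42] read 'a'  n5⇒n6
[43] read 'd'  n6⇒n7
[44] read 'd'  n7⇒n8
[45] read 'c'  n8⇒n9
[46] read 'c'  n9⇒n10  → match P2@[41:46]
[47] read 'b'  n10⇒n2 (via fail)  → match P0@[46:47]
[48] read 'c'  n2⇒n12 (via fail)
[49] read 'b'  n12⇒n13  → match P0@[48:49]
[50] read 'a'  n13⇒n14
[51] read 'b'  n14⇒n15
[52] read 'd'  n15⇒n16  → match P3@[47:52],P5@[50:52]
[53] read 'd'  n16⇒n0 (via fail)
[54] read 'b'  n0⇒n11
[55] read 'a'  n11⇒n5 (via fail)
[56] read 'a'  n5⇒n6
[57] read 'd'  n6⇒n7
[58] read 'd'  n7⇒n8
[59] read 'c'  n8⇒n9
[60] read 'c'  n9⇒n10  → match P2@[55:60]
[61] read 'b'  n10⇒n2 (via fail)  → match P0@[60:61]
[62] read 'c'  n2⇒n12 (via fail)
[63] read 'a'  n12⇒n5 (via fail)
[64] read 'a'  n5⇒n6
[65] read 'd'  n6⇒n7
[66] read 'd'  n7⇒n8
[67] read 'c'  n8⇒n9
[68] read 'c'  n9⇒n10  → match P2@[63:68]
[69] read 'c'  n10⇒n3 (via fail)
[70] read 'b'  n3⇒n2 (via fail)  → match P0@[69:70]
[71] read 'b'  n2⇒n17 (via fail)
[72] read 'b'  n17⇒n18
[73] read 'd'  n18⇒n19
[74] read 'c'  n19⇒n20  → match P4@[70:74]
[75] read 'b'  n20⇒n2 (via fail)  → match P0@[74:75]
[76] read 'c'  n2⇒n12 (via fail)

All matches (sorted): [[3,0],[12,5],[18,2],[19,1],[24,2],[25,1],[30,2],[31,1],[36,2],[39,1],[46,2],[47,0],[49,0],[52,3],[52,5],[60,2],[61,0],[68,2],[70,0],[74,4],[75,0]]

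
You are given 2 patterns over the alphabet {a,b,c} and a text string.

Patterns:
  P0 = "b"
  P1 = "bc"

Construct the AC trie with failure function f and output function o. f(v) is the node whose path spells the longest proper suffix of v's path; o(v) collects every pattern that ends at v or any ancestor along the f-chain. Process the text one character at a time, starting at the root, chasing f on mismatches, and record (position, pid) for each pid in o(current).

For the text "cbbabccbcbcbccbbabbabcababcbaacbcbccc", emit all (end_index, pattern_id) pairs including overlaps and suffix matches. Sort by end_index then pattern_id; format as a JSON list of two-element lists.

Build automaton:
Trie (insert patterns):
  n0 'ε': b→1
  n1 'b': c→2  ←P0
  n2 'bc': ·  ←P1

Failure links (BFS by depth):
  fail(1) 'b': from fail(0)=0 chase 'b': 0 ⇒ 0;  out={0}∪out(0)={0}
  fail(2) 'bc': from fail(1)=0 chase 'c': 0 ⇒ 0;  out={1}∪out(0)={1}

Run:
pos 0 'c': at 0
pos 1 'b': at 1  emit P0@[1:1]
pos 2 'b': at 1 (fail-walked)  emit P0@[2:2]
pos 3 'a': at 0 (fail-walked)
pos 4 'b': at 1  emit P0@[4:4]
pos 5 'c': at 2  emit P1@[4:5]
pos 6 'c': at 0 (fail-walked)
pos 7 'b': at 1  emit P0@[7:7]
pos 8 'c': at 2  emit P1@[7:8]
pos 9 'b': at 1 (fail-walked)  emit P0@[9:9]
pos 10 'c': at 2  emit P1@[9:10]
pos 11 'b': at 1 (fail-walked)  emit P0@[11:11]
pos 12 'c': at 2  emit P1@[11:12]
pos 13 'c': at 0 (fail-walked)
pos 14 'b': at 1  emit P0@[14:14]
pos 15 'b': at 1 (fail-walked)  emit P0@[15:15]
pos 16 'a': at 0 (fail-walked)
pos 17 'b': at 1  emit P0@[17:17]
pos 18 'b': at 1 (fail-walked)  emit P0@[18:18]
pos 19 'a': at 0 (fail-walked)
pos 20 'b': at 1  emit P0@[20:20]
pos 21 'c': at 2  emit P1@[20:21]
pos 22 'a': at 0 (fail-walked)
pos 23 'b': at 1  emit P0@[23:23]
pos 24 'a': at 0 (fail-walked)
pos 25 'b': at 1  emit P0@[25:25]
pos 26 'c': at 2  emit P1@[25:26]
pos 27 'b': at 1 (fail-walked)  emit P0@[27:27]
pos 28 'a': at 0 (fail-walked)
pos 29 'a': at 0
pos 30 'c': at 0
pos 31 'b': at 1  emit P0@[31:31]
pos 32 'c': at 2  emit P1@[31:32]
pos 33 'b': at 1 (fail-walked)  emit P0@[33:33]
pos 34 'c': at 2  emit P1@[33:34]
pos 35 'c': at 0 (fail-walked)
pos 36 'c': at 0

Result: [[1,0],[2,0],[4,0],[5,1],[7,0],[8,1],[9,0],[10,1],[11,0],[12,1],[14,0],[15,0],[17,0],[18,0],[20,0],[21,1],[23,0],[25,0],[26,1],[27,0],[31,0],[32,1],[33,0],[34,1]]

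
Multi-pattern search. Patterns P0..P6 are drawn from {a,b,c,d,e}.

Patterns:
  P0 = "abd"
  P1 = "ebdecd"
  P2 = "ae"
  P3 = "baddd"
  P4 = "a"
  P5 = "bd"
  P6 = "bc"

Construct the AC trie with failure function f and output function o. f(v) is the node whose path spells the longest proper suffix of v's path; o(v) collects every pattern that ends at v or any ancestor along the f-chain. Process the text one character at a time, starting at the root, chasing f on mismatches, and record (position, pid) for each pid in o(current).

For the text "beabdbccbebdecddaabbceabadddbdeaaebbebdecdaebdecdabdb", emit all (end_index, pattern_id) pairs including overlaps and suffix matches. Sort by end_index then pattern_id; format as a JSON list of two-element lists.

Construct AC machine:
Trie (insert patterns):
  0='ε' goto a→1 b→11 e→4
  1='a' goto b→2 e→10  [P4 ends]
  2='ab' goto d→3
  3='abd' goto ·  [P0 ends]
  4='e' goto b→5
  5='eb' goto d→6
  6='ebd' goto e→7
  7='ebde' goto c→8
  8='ebdec' goto d→9
  9='ebdecd' goto ·  [P1 ends]
  10='ae' goto ·  [P2 ends]
  11='b' goto a→12 c→17 d→16
  12='ba' goto d→13
  13='bad' goto d→14
  14='badd' goto d→15
  15='baddd' goto ·  [P3 ends]
  16='bd' goto ·  [P5 ends]
  17='bc' goto ·  [P6 ends]

BFS fail/out derivation:
  fail(1) 'a': from fail(0)=0 chase 'a': 0 ⇒ 0;  out={4}∪out(0)={4}
  fail(4) 'e': from fail(0)=0 chase 'e': 0 ⇒ 0;  out=∅∪out(0)=∅
  fail(11) 'b': from fail(0)=0 chase 'b': 0 ⇒ 0;  out=∅∪out(0)=∅
  fail(2) 'ab': from fail(1)=0 chase 'b': 0 ⇒ 11;  out=∅∪out(11)=∅
  fail(5) 'eb': from fail(4)=0 chase 'b': 0 ⇒ 11;  out=∅∪out(11)=∅
  fail(10) 'ae': from fail(1)=0 chase 'e': 0 ⇒ 4;  out={2}∪out(4)={2}
  fail(12) 'ba': from fail(11)=0 chase 'a': 0 ⇒ 1;  out=∅∪out(1)={4}
  fail(16) 'bd': from fail(11)=0 chase 'd': 0 ⇒ 0;  out={5}∪out(0)={5}
  fail(17) 'bc': from fail(11)=0 chase 'c': 0 ⇒ 0;  out={6}∪out(0)={6}
  fail(3) 'abd': from fail(2)=11 chase 'd': 11 ⇒ 16;  out={0}∪out(16)={0,5}
  fail(6) 'ebd': from fail(5)=11 chase 'd': 11 ⇒ 16;  out=∅∪out(16)={5}
  fail(13) 'bad': from fail(12)=1 chase 'd': 1→0 ⇒ 0;  out=∅∪out(0)=∅
  fail(7) 'ebde': from fail(6)=16 chase 'e': 16→0 ⇒ 4;  out=∅∪out(4)=∅
  fail(14) 'badd': from fail(13)=0 chase 'd': 0 ⇒ 0;  out=∅∪out(0)=∅
  fail(8) 'ebdec': from fail(7)=4 chase 'c': 4→0 ⇒ 0;  out=∅∪out(0)=∅
  fail(15) 'baddd': from fail(14)=0 chase 'd': 0 ⇒ 0;  out={3}∪out(0)={3}
  fail(9) 'ebdecd': from fail(8)=0 chase 'd': 0 ⇒ 0;  out={1}∪out(0)={1}

Scan:
[0] read 'b'  n0⇒n11
[1] read 'e'  n11⇒n4 (via fail)
[2] read 'a'  n4⇒n1 (via fail)  emit P4@[2:2]
[3] read 'b'  n1⇒n2
[4] read 'd'  n2⇒n3  emit P0@[2:4],P5@[3:4]
[5] read 'b'  n3⇒n11 (via fail)
[6] read 'c'  n11⇒n17  emit P6@[5:6]
[7] read 'c'  n17⇒n0 (via fail)
[8] read 'b'  n0⇒n11
[9] read 'e'  n11⇒n4 (via fail)
[10] read 'b'  n4⇒n5
[11] read 'd'  n5⇒n6  emit P5@[10:11]
[12] read 'e'  n6⇒n7
[13] read 'c'  n7⇒n8
[14] read 'd'  n8⇒n9  emit P1@[9:14]
[15] read 'd'  n9⇒n0 (via fail)
[16] read 'a'  n0⇒n1  emit P4@[16:16]
[17] read 'a'  n1⇒n1 (via fail)  emit P4@[17:17]
[18] read 'b'  n1⇒n2
[19] read 'b'  n2⇒n11 (via fail)
[20] read 'c'  n11⇒n17  emit P6@[19:20]
[21] read 'e'  n17⇒n4 (via fail)
[22] read 'a'  n4⇒n1 (via fail)  emit P4@[22:22]
[23] read 'b'  n1⇒n2
[24] read 'a'  n2⇒n12 (via fail)  emit P4@[24:24]
[25] read 'd'  n12⇒n13
[26] read 'd'  n13⇒n14
[27] read 'd'  n14⇒n15  emit P3@[23:27]
[28] read 'b'  n15⇒n11 (via fail)
[29] read 'd'  n11⇒n16  emit P5@[28:29]
[30] read 'e'  n16⇒n4 (via fail)
[31] read 'a'  n4⇒n1 (via fail)  emit P4@[31:31]
[32] read 'a'  n1⇒n1 (via fail)  emit P4@[32:32]
[33] read 'e'  n1⇒n10  emit P2@[32:33]
[34] read 'b'  n10⇒n5 (via fail)
[35] read 'b'  n5⇒n11 (via fail)
[36] read 'e'  n11⇒n4 (via fail)
[37] read 'b'  n4⇒n5
[38] read 'd'  n5⇒n6  emit P5@[37:38]
[39] read 'e'  n6⇒n7
[40] read 'c'  n7⇒n8
[41] read 'd'  n8⇒n9  emit P1@[36:41]
[42] read 'a'  n9⇒n1 (via fail)  emit P4@[42:42]
[43] read 'e'  n1⇒n10  emit P2@[42:43]
[44] read 'b'  n10⇒n5 (via fail)
[45] read 'd'  n5⇒n6  emit P5@[44:45]
[46] read 'e'  n6⇒n7
[47] read 'c'  n7⇒n8
[48] read 'd'  n8⇒n9  emit P1@[43:48]
[49] read 'a'  n9⇒n1 (via fail)  emit P4@[49:49]
[50] read 'b'  n1⇒n2
[51] read 'd'  n2⇒n3  emit P0@[49:51],P5@[50:51]
[52] read 'b'  n3⇒n11 (via fail)

Matches: [[2,4],[4,0],[4,5],[6,6],[11,5],[14,1],[16,4],[17,4],[20,6],[22,4],[24,4],[27,3],[29,5],[31,4],[32,4],[33,2],[38,5],[41,1],[42,4],[43,2],[45,5],[48,1],[49,4],[51,0],[51,5]]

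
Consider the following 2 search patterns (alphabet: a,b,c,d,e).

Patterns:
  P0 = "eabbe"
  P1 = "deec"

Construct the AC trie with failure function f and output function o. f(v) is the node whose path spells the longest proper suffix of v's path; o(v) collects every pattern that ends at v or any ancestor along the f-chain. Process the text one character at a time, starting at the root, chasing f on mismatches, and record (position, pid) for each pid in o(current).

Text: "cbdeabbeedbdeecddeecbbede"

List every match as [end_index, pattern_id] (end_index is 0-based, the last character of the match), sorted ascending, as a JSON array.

Build automaton:
Trie (insert patterns):
  n0 'ε': d→6 e→1
  n1 'e': a→2
  n2 'ea': b→3
  n3 'eab': b→4
  n4 'eabb': e→5
  n5 'eabbe': ·  ←P0
  n6 'd': e→7
  n7 'de': e→8
  n8 'dee': c→9
  n9 'deec': ·  ←P1

BFS fail/out derivation:
  n1('e'): parent n0 fail=0; on 'e' 0 → fail=0;  out ∅∪∅=∅
  n6('d'): parent n0 fail=0; on 'd' 0 → fail=0;  out ∅∪∅=∅
  n2('ea'): parent n1 fail=0; on 'a' 0 → fail=0;  out ∅∪∅=∅
  n7('de'): parent n6 fail=0; on 'e' 0 → fail=1;  out ∅∪∅=∅
  n3('eab'): parent n2 fail=0; on 'b' 0 → fail=0;  out ∅∪∅=∅
  n8('dee'): parent n7 fail=1; on 'e' 1→0 → fail=1;  out ∅∪∅=∅
  n4('eabb'): parent n3 fail=0; on 'b' 0 → fail=0;  out ∅∪∅=∅
  n9('deec'): parent n8 fail=1; on 'c' 1→0 → fail=0;  out {1}∪∅={1}
  n5('eabbe'): parent n4 fail=0; on 'e' 0 → fail=1;  out {0}∪∅={0}

Run:
pos 0 'c': at 0
pos 1 'b': at 0
pos 2 'd': at 6
pos 3 'e': at 7
pos 4 'a': at 2 (via fail)
pos 5 'b': at 3
pos 6 'b': at 4
pos 7 'e': at 5  emit P0@[3:7]
pos 8 'e': at 1 (via fail)
pos 9 'd': at 6 (via fail)
pos 10 'b': at 0 (via fail)
pos 11 'd': at 6
pos 12 'e': at 7
pos 13 'e': at 8
pos 14 'c': at 9  emit P1@[11:14]
pos 15 'd': at 6 (via fail)
pos 16 'd': at 6 (via fail)
pos 17 'e': at 7
pos 18 'e': at 8
pos 19 'c': at 9  emit P1@[16:19]
pos 20 'b': at 0 (via fail)
pos 21 'b': at 0
pos 22 'e': at 1
pos 23 'd': at 6 (via fail)
pos 24 'e': at 7

Matches: [[7,0],[14,1],[19,1]]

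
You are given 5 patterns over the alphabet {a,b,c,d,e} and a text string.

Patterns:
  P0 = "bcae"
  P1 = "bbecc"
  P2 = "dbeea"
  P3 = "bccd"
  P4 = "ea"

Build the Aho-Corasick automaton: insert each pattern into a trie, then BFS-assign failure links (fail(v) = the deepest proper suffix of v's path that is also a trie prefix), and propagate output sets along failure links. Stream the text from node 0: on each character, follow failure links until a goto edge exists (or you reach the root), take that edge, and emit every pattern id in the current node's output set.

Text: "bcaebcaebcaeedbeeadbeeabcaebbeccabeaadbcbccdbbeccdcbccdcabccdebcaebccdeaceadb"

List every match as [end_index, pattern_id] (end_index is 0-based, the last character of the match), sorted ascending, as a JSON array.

Construct AC machine:
Trie nodes:
  0='ε' goto b→1 d→9 e→16
  1='b' goto b→5 c→2
  2='bc' goto a→3 c→14
  3='bca' goto e→4
  4='bcae' goto ·  [P0 ends]
  5='bb' goto e→6
  6='bbe' goto c→7
  7='bbec' goto c→8
  8='bbecc' goto ·  [P1 ends]
  9='d' goto b→10
  10='db' goto e→11
  11='dbe' goto e→12
  12='dbee' goto a→13
  13='dbeea' goto ·  [P2 ends]
  14='bcc' goto d→15
  15='bccd' goto ·  [P3 ends]
  16='e' goto a→17
  17='ea' goto ·  [P4 ends]

BFS fail/out derivation:
  n1('b'): parent n0 fail=0; on 'b' 0 → fail=0;  out ∅∪∅=∅
  n9('d'): parent n0 fail=0; on 'd' 0 → fail=0;  out ∅∪∅=∅
  n16('e'): parent n0 fail=0; on 'e' 0 → fail=0;  out ∅∪∅=∅
  n2('bc'): parent n1 fail=0; on 'c' 0 → fail=0;  out ∅∪∅=∅
  n5('bb'): parent n1 fail=0; on 'b' 0 → fail=1;  out ∅∪∅=∅
  n10('db'): parent n9 fail=0; on 'b' 0 → fail=1;  out ∅∪∅=∅
  n17('ea'): parent n16 fail=0; on 'a' 0 → fail=0;  out {4}∪∅={4}
  n3('bca'): parent n2 fail=0; on 'a' 0 → fail=0;  out ∅∪∅=∅
  n6('bbe'): parent n5 fail=1; on 'e' 1→0 → fail=16;  out ∅∪∅=∅
  n11('dbe'): parent n10 fail=1; on 'e' 1→0 → fail=16;  out ∅∪∅=∅
  n14('bcc'): parent n2 fail=0; on 'c' 0 → fail=0;  out ∅∪∅=∅
  n4('bcae'): parent n3 fail=0; on 'e' 0 → fail=16;  out {0}∪∅={0}
  n7('bbec'): parent n6 fail=16; on 'c' 16→0 → fail=0;  out ∅∪∅=∅
  n12('dbee'): parent n11 fail=16; on 'e' 16→0 → fail=16;  out ∅∪∅=∅
  n15('bccd'): parent n14 fail=0; on 'd' 0 → fail=9;  out {3}∪∅={3}
  n8('bbecc'): parent n7 fail=0; on 'c' 0 → fail=0;  out {1}∪∅={1}
  n13('dbeea'): parent n12 fail=16; on 'a' 16 → fail=17;  out {2}∪{4}={2,4}

Run:
pos 0 'b': at 1
pos 1 'c': at 2
pos 2 'a': at 3
pos 3 'e': at 4  → match P0@[0:3]
pos 4 'b': at 1 (via fail)
pos 5 'c': at 2
pos 6 'a': at 3
pos 7 'e': at 4  → match P0@[4:7]
pos 8 'b': at 1 (via fail)
pos 9 'c': at 2
pos 10 'a': at 3
pos 11 'e': at 4  → match P0@[8:11]
pos 12 'e': at 16 (via fail)
pos 13 'd': at 9 (via fail)
pos 14 'b': at 10
pos 15 'e': at 11
pos 16 'e': at 12
pos 17 'a': at 13  → match P2@[13:17],P4@[16:17]
pos 18 'd': at 9 (via fail)
pos 19 'b': at 10
pos 20 'e': at 11
pos 21 'e': at 12
pos 22 'a': at 13  → match P2@[18:22],P4@[21:22]
pos 23 'b': at 1 (via fail)
pos 24 'c': at 2
pos 25 'a': at 3
pos 26 'e': at 4  → match P0@[23:26]
pos 27 'b': at 1 (via fail)
pos 28 'b': at 5
pos 29 'e': at 6
pos 30 'c': at 7
pos 31 'c': at 8  → match P1@[27:31]
pos 32 'a': at 0 (via fail)
pos 33 'b': at 1
pos 34 'e': at 16 (via fail)
pos 35 'a': at 17  → match P4@[34:35]
pos 36 'a': at 0 (via fail)
pos 37 'd': at 9
pos 38 'b': at 10
pos 39 'c': at 2 (via fail)
pos 40 'b': at 1 (via fail)
pos 41 'c': at 2
pos 42 'c': at 14
pos 43 'd': at 15  → match P3@[40:43]
pos 44 'b': at 10 (via fail)
pos 45 'b': at 5 (via fail)
pos 46 'e': at 6
pos 47 'c': at 7
pos 48 'c': at 8  → match P1@[44:48]
pos 49 'd': at 9 (via fail)
pos 50 'c': at 0 (via fail)
pos 51 'b': at 1
pos 52 'c': at 2
pos 53 'c': at 14
pos 54 'd': at 15  → match P3@[51:54]
pos 55 'c': at 0 (via fail)
pos 56 'a': at 0
pos 57 'b': at 1
pos 58 'c': at 2
pos 59 'c': at 14
pos 60 'd': at 15  → match P3@[57:60]
pos 61 'e': at 16 (via fail)
pos 62 'b': at 1 (via fail)
pos 63 'c': at 2
pos 64 'a': at 3
pos 65 'e': at 4  → match P0@[62:65]
pos 66 'b': at 1 (via fail)
pos 67 'c': at 2
pos 68 'c': at 14
pos 69 'd': at 15  → match P3@[66:69]
pos 70 'e': at 16 (via fail)
pos 71 'a': at 17  → match P4@[70:71]
pos 72 'c': at 0 (via fail)
pos 73 'e': at 16
pos 74 'a': at 17  → match P4@[73:74]
pos 75 'd': at 9 (via fail)
pos 76 'b': at 10

Result: [[3,0],[7,0],[11,0],[17,2],[17,4],[22,2],[22,4],[26,0],[31,1],[35,4],[43,3],[48,1],[54,3],[60,3],[65,0],[69,3],[71,4],[74,4]]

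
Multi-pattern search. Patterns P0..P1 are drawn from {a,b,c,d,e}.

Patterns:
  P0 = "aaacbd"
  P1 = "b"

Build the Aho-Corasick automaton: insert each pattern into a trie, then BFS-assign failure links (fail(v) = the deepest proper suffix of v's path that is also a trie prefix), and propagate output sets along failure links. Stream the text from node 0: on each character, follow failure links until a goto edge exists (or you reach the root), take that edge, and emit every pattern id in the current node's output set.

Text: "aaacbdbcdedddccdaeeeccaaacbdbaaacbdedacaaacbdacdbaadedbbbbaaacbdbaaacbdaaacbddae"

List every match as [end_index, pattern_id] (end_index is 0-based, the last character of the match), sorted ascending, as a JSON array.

Construct AC machine:
Trie nodes:
  0='ε' goto a→1 b→7
  1='a' goto a→2
  2='aa' goto a→3
  3='aaa' goto c→4
  4='aaac' goto b→5
  5='aaacb' goto d→6
  6='aaacbd' goto ·  ←P0
  7='b' goto ·  ←P1

BFS fail/out derivation:
  fail(1) 'a': from fail(0)=0 chase 'a': 0 ⇒ 0;  out=∅∪out(0)=∅
  fail(7) 'b': from fail(0)=0 chase 'b': 0 ⇒ 0;  out={1}∪out(0)={1}
  fail(2) 'aa': from fail(1)=0 chase 'a': 0 ⇒ 1;  out=∅∪out(1)=∅
  fail(3) 'aaa': from fail(2)=1 chase 'a': 1 ⇒ 2;  out=∅∪out(2)=∅
  fail(4) 'aaac': from fail(3)=2 chase 'c': 2→1→0 ⇒ 0;  out=∅∪out(0)=∅
  fail(5) 'aaacb': from fail(4)=0 chase 'b': 0 ⇒ 7;  out=∅∪out(7)={1}
  fail(6) 'aaacbd': from fail(5)=7 chase 'd': 7→0 ⇒ 0;  out={0}∪out(0)={0}

Scan:
pos 0 'a': at 1
pos 1 'a': at 2
pos 2 'a': at 3
pos 3 'c': at 4
pos 4 'b': at 5  emit P1@[4:4]
pos 5 'd': at 6  emit P0@[0:5]
pos 6 'b': at 7 (fail-walked)  emit P1@[6:6]
pos 7 'c': at 0 (fail-walked)
pos 8 'd': at 0
pos 9 'e': at 0
pos 10 'd': at 0
pos 11 'd': at 0
pos 12 'd': at 0
pos 13 'c': at 0
pos 14 'c': at 0
pos 15 'd': at 0
pos 16 'a': at 1
pos 17 'e': at 0 (fail-walked)
pos 18 'e': at 0
pos 19 'e': at 0
pos 20 'c': at 0
pos 21 'c': at 0
pos 22 'a': at 1
pos 23 'a': at 2
pos 24 'a': at 3
pos 25 'c': at 4
pos 26 'b': at 5  emit P1@[26:26]
pos 27 'd': at 6  emit P0@[22:27]
pos 28 'b': at 7 (fail-walked)  emit P1@[28:28]
pos 29 'a': at 1 (fail-walked)
pos 30 'a': at 2
pos 31 'a': at 3
pos 32 'c': at 4
pos 33 'b': at 5  emit P1@[33:33]
pos 34 'd': at 6  emit P0@[29:34]
pos 35 'e': at 0 (fail-walked)
pos 36 'd': at 0
pos 37 'a': at 1
pos 38 'c': at 0 (fail-walked)
pos 39 'a': at 1
pos 40 'a': at 2
pos 41 'a': at 3
pos 42 'c': at 4
pos 43 'b': at 5  emit P1@[43:43]
pos 44 'd': at 6  emit P0@[39:44]
pos 45 'a': at 1 (fail-walked)
pos 46 'c': at 0 (fail-walked)
pos 47 'd': at 0
pos 48 'b': at 7  emit P1@[48:48]
pos 49 'a': at 1 (fail-walked)
pos 50 'a': at 2
pos 51 'd': at 0 (fail-walked)
pos 52 'e': at 0
pos 53 'd': at 0
pos 54 'b': at 7  emit P1@[54:54]
pos 55 'b': at 7 (fail-walked)  emit P1@[55:55]
pos 56 'b': at 7 (fail-walked)  emit P1@[56:56]
pos 57 'b': at 7 (fail-walked)  emit P1@[57:57]
pos 58 'a': at 1 (fail-walked)
pos 59 'a': at 2
pos 60 'a': at 3
pos 61 'c': at 4
pos 62 'b': at 5  emit P1@[62:62]
pos 63 'd': at 6  emit P0@[58:63]
pos 64 'b': at 7 (fail-walked)  emit P1@[64:64]
pos 65 'a': at 1 (fail-walked)
pos 66 'a': at 2
pos 67 'a': at 3
pos 68 'c': at 4
pos 69 'b': at 5  emit P1@[69:69]
pos 70 'd': at 6  emit P0@[65:70]
pos 71 'a': at 1 (fail-walked)
pos 72 'a': at 2
pos 73 'a': at 3
pos 74 'c': at 4
pos 75 'b': at 5  emit P1@[75:75]
pos 76 'd': at 6  emit P0@[71:76]
pos 77 'd': at 0 (fail-walked)
pos 78 'a': at 1
pos 79 'e': at 0 (fail-walked)

Matches: [[4,1],[5,0],[6,1],[26,1],[27,0],[28,1],[33,1],[34,0],[43,1],[44,0],[48,1],[54,1],[55,1],[56,1],[57,1],[62,1],[63,0],[64,1],[69,1],[70,0],[75,1],[76,0]]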